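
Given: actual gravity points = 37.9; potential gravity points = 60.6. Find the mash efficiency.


efficiency = actual / potential × 100
efficiency = 37.9 / 60.6 × 100

62.5413 %


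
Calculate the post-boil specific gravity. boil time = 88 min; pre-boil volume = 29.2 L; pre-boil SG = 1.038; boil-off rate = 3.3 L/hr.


V_post = V_pre − rate·(t/60);  SG_post = 1 + (SG_pre−1)·V_pre/V_post
V_post = 29.2 − 3.3·(88/60) = 24.3600
SG_post = 1 + (1.038 − 1)·29.2/24.3600

1.0456


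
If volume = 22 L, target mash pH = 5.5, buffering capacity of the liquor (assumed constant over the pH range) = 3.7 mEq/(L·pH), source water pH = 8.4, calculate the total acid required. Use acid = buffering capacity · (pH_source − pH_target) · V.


acid = 3.7 · (8.4 − 5.5) · 22

236.0600 mEq


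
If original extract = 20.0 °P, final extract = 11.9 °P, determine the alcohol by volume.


SG = 259/(259 − P);  ABV = (OG − FG)·131.25
OG = 259/(259 − 20.0) = 1.0837
FG = 259/(259 − 11.9) = 1.0482
ABV = (1.0837 − 1.0482)·131.25

4.6624 % ABV


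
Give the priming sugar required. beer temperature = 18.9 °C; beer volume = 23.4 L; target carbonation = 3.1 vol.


residual = 14.695·(0.01821 + 0.09011·e^(−0.04·T));  sugar = (target − residual)·4.0·V
residual = 14.695·(0.01821 + 0.09011·e^(−0.04·18.9)) = 0.8893
sugar = (3.1 − 0.8893)·4.0·23.4

206.9172 g


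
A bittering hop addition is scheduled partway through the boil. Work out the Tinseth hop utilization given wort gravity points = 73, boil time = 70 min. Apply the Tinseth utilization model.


U = 1.65·0.000125^(GP/1000) · (1 − e^(−0.04·t))/4.15
bigness = 1.65·0.000125^(73/1000) = 0.8562
boil_factor = (1 − e^(−0.04·70))/4.15 = 0.2263
U = 0.8562 · 0.2263

0.1938


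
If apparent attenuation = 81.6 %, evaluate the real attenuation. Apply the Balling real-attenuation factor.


RA = AA · 0.8192
RA = 81.6 · 0.8192

66.8467 %


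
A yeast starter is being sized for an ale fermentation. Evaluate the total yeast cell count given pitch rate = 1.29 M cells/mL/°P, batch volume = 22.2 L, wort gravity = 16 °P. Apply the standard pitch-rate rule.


cells (billions) = rate · V_L · °P
cells = 1.29 · 22.2 · 16

458.2080 billion cells


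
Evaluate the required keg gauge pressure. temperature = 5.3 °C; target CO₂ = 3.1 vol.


psi = vols/(0.01821 + 0.09011·e^(−0.04·T)) − 14.695
psi = 3.1/(0.01821 + 0.09011·e^(−0.04·5.3)) − 14.695

19.3314 psi


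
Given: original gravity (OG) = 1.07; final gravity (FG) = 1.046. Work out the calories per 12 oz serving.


ABW = (OG−FG)·131.25·0.79/FG;  °P = 259 − 259/SG (for OG→OE and FG→AE);  RE = 0.1808·OE + 0.8192·AE;  Cal = (6.9·ABW + 4·(RE−0.1))·FG·3.55
ABW = (1.07 − 1.046)·131.25·0.79/1.046 = 2.3791
OE = 259 − 259/1.07 = 16.9439 °P
AE = 259 − 259/1.046 = 11.3901 °P
RE = 0.1808·16.9439 + 0.8192·11.3901 = 12.3942 °P
Cal = (6.9·2.3791 + 4·(12.3942−0.1))·1.046·3.55

243.5640 kcal


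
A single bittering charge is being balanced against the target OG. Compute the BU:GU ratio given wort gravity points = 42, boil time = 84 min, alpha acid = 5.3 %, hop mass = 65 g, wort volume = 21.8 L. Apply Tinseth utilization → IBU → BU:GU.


U = 1.65·0.000125^(GP/1000)·(1−e^(−0.04t))/4.15;  IBU = (α/100)·m·U·1000/V;  BU:GU = IBU/GP
U = 1.65·0.000125^(42/1000)·(1−e^(−0.04·84))/4.15 = 0.2631
IBU = (5.3/100)·65·0.2631·1000/21.8 = 41.5801
BU:GU = 41.5801/42

0.9900


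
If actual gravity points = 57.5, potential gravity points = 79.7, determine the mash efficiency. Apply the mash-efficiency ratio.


efficiency = actual / potential × 100
efficiency = 57.5 / 79.7 × 100

72.1455 %


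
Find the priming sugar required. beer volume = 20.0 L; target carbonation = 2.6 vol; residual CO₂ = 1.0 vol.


sugar = (target − residual)·4.0·V
sugar = (2.6 − 1.0)·4.0·20.0

128.0000 g


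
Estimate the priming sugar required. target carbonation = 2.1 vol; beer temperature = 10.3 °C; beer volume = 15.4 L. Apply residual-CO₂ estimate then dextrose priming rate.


residual = 14.695·(0.01821 + 0.09011·e^(−0.04·T));  sugar = (target − residual)·4.0·V
residual = 14.695·(0.01821 + 0.09011·e^(−0.04·10.3)) = 1.1446
sugar = (2.1 − 1.1446)·4.0·15.4

58.8512 g


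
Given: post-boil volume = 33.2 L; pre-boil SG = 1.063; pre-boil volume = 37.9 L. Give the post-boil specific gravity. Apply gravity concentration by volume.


SG_post = 1 + (SG_pre − 1)·V_pre/V_post
pts_pre = (1.063 − 1)·1000 = 63.0000
pts_post = 63.0000·37.9/33.2 = 71.9187
SG_post = 1 + 71.9187/1000

1.0719


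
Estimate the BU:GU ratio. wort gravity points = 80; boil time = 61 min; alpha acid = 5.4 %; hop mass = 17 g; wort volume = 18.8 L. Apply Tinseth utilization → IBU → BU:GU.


U = 1.65·0.000125^(GP/1000)·(1−e^(−0.04t))/4.15;  IBU = (α/100)·m·U·1000/V;  BU:GU = IBU/GP
U = 1.65·0.000125^(80/1000)·(1−e^(−0.04·61))/4.15 = 0.1768
IBU = (5.4/100)·17·0.1768·1000/18.8 = 8.6351
BU:GU = 8.6351/80

0.1079


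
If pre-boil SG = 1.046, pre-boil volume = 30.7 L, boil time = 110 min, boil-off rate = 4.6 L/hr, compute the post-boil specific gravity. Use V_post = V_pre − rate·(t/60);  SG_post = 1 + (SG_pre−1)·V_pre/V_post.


V_post = 30.7 − 4.6·(110/60) = 22.2667
SG_post = 1 + (1.046 − 1)·30.7/22.2667

1.0634


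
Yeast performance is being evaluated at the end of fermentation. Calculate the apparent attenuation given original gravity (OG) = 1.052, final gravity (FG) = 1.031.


AA = (OG − FG)/(OG − 1) · 100
AA = (1.052 − 1.031)/(1.052 − 1) · 100

40.3846 %


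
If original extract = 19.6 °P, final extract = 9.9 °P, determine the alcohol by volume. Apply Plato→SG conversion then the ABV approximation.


SG = 259/(259 − P);  ABV = (OG − FG)·131.25
OG = 259/(259 − 19.6) = 1.0819
FG = 259/(259 − 9.9) = 1.0397
ABV = (1.0819 − 1.0397)·131.25

5.5293 % ABV


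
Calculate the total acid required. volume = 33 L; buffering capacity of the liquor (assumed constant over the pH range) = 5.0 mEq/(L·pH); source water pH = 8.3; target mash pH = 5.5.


acid = buffering capacity · (pH_source − pH_target) · V
acid = 5.0 · (8.3 − 5.5) · 33

462.0000 mEq


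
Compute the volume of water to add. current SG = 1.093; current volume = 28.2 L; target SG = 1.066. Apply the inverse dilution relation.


V_water = V·((SG_curr − 1)/(SG_target − 1) − 1)
V_water = 28.2·((1.093 − 1)/(1.066 − 1) − 1)

11.5364 L


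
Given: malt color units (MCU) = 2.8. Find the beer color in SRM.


SRM = 1.4922 · MCU^0.6859
SRM = 1.4922 · 2.8^0.6859

3.0237 SRM


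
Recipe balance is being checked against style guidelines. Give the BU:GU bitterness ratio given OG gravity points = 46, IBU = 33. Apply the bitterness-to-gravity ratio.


BU:GU = IBU / OG_points
BU:GU = 33 / 46

0.7174


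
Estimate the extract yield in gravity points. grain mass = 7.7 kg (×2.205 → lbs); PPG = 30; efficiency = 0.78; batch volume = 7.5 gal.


points = lbs × PPG × eff / vol
lbs = 7.7 × 2.205 = 16.9785
points = 16.9785 × 30 × 0.78 / 7.5

52.9729 points


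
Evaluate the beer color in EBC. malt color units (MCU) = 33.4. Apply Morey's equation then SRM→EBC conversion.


SRM = 1.4922·MCU^0.6859;  EBC = SRM·1.97
SRM = 1.4922·33.4^0.6859 = 16.5564
EBC = 16.5564·1.97

32.6160 EBC


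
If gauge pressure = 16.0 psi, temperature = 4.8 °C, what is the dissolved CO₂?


vols = (P + 14.695)·(0.01821 + 0.09011·e^(−0.04·T))
vols = (16.0 + 14.695)·(0.01821 + 0.09011·e^(−0.04·4.8))

2.8417 volumes


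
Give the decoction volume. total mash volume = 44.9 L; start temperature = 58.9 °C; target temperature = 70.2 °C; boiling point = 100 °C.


V_dec = V_total·(T_target − T_start)/(T_boil − T_start)
V_dec = 44.9·(70.2 − 58.9)/(100 − 58.9)

12.3448 L


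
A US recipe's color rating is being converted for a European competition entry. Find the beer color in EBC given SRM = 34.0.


EBC = SRM · 1.97
EBC = 34.0 · 1.97

66.9800 EBC


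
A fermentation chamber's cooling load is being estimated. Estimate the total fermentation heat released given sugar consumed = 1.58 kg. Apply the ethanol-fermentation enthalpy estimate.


Q = m_sugar · 590 kJ/kg
Q = 1.58 · 590

932.2000 kJ


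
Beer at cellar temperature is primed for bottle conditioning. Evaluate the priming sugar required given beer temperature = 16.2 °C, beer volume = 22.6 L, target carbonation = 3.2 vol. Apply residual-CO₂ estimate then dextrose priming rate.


residual = 14.695·(0.01821 + 0.09011·e^(−0.04·T));  sugar = (target − residual)·4.0·V
residual = 14.695·(0.01821 + 0.09011·e^(−0.04·16.2)) = 0.9603
sugar = (3.2 − 0.9603)·4.0·22.6

202.4729 g


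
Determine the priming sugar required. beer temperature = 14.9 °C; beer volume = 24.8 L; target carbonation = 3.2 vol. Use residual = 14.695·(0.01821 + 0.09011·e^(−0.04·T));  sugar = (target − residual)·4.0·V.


residual = 14.695·(0.01821 + 0.09011·e^(−0.04·14.9)) = 0.9972
sugar = (3.2 − 0.9972)·4.0·24.8

218.5151 g


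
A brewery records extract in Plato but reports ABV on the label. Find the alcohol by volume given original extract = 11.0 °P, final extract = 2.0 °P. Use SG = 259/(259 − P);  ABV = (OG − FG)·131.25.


OG = 259/(259 − 11.0) = 1.0444
FG = 259/(259 − 2.0) = 1.0078
ABV = (1.0444 − 1.0078)·131.25

4.8002 % ABV


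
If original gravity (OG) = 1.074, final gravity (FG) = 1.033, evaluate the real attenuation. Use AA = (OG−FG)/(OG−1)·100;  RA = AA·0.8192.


AA = (1.074 − 1.033)/(1.074 − 1)·100 = 55.4054
RA = 55.4054·0.8192

45.3881 %


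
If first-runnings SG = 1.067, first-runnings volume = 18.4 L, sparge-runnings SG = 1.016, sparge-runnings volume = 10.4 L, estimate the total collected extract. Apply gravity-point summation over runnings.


total = Σ (SG_i − 1)·1000·V_i
first = (1.067 − 1)·1000·18.4 = 1232.8000
sparge = (1.016 − 1)·1000·10.4 = 166.4000
total = 1232.8000 + 166.4000

1399.2000 gravity·L


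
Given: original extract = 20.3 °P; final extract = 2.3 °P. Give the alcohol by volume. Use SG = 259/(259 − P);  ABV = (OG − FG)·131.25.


OG = 259/(259 − 20.3) = 1.0850
FG = 259/(259 − 2.3) = 1.0090
ABV = (1.0850 − 1.0090)·131.25

9.9860 % ABV


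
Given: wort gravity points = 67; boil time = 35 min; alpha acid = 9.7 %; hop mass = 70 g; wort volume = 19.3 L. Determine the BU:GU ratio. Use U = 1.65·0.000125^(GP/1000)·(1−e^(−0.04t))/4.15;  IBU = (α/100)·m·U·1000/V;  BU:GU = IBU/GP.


U = 1.65·0.000125^(67/1000)·(1−e^(−0.04·35))/4.15 = 0.1640
IBU = (9.7/100)·70·0.1640·1000/19.3 = 57.7123
BU:GU = 57.7123/67

0.8614


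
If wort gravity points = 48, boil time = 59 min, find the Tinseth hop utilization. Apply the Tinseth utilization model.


U = 1.65·0.000125^(GP/1000) · (1 − e^(−0.04·t))/4.15
bigness = 1.65·0.000125^(48/1000) = 1.0719
boil_factor = (1 − e^(−0.04·59))/4.15 = 0.2182
U = 1.0719 · 0.2182

0.2339


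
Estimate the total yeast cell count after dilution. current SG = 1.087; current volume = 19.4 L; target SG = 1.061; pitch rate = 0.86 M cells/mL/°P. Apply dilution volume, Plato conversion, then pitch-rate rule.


V_w = V·((SG_c−1)/(SG_t−1)−1);  °P = 259 − 259/SG_t;  cells = rate·(V+V_w)·°P
V_w = 19.4·((1.087−1)/(1.061−1)−1) = 8.2689
V_final = 19.4 + 8.2689 = 27.6689
°P = 259 − 259/1.061 = 14.8907
cells = 0.86·27.6689·14.8907

354.3266 billion cells


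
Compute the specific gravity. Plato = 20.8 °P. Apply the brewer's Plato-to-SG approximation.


SG = 259/(259 − P)
SG = 259/(259 − 20.8)

1.0873


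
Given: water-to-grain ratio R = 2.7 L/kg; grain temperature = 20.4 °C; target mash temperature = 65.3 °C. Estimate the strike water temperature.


T_strike = (0.41/R)·(T_mash − T_grain) + T_mash
T_strike = (0.41/2.7)·(65.3 − 20.4) + 65.3

72.1181 °C


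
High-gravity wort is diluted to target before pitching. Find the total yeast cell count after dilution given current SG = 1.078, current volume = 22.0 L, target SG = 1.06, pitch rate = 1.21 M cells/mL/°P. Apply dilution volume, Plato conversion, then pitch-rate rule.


V_w = V·((SG_c−1)/(SG_t−1)−1);  °P = 259 − 259/SG_t;  cells = rate·(V+V_w)·°P
V_w = 22.0·((1.078−1)/(1.06−1)−1) = 6.6000
V_final = 22.0 + 6.6000 = 28.6000
°P = 259 − 259/1.06 = 14.6604
cells = 1.21·28.6000·14.6604

507.3370 billion cells


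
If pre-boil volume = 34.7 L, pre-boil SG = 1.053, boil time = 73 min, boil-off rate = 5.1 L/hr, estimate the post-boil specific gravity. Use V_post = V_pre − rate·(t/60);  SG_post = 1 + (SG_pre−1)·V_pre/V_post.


V_post = 34.7 − 5.1·(73/60) = 28.4950
SG_post = 1 + (1.053 − 1)·34.7/28.4950

1.0645


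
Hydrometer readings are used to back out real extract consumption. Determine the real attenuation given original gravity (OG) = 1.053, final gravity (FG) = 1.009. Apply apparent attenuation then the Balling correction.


AA = (OG−FG)/(OG−1)·100;  RA = AA·0.8192
AA = (1.053 − 1.009)/(1.053 − 1)·100 = 83.0189
RA = 83.0189·0.8192

68.0091 %


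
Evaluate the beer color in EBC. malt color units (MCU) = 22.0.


SRM = 1.4922·MCU^0.6859;  EBC = SRM·1.97
SRM = 1.4922·22.0^0.6859 = 12.4335
EBC = 12.4335·1.97

24.4941 EBC


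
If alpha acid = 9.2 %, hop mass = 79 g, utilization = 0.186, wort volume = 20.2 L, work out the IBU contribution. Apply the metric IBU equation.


IBU = (α/100)·mass·U·1000 / V
IBU = (9.2/100)·79·0.186·1000 / 20.2

66.9232 IBU


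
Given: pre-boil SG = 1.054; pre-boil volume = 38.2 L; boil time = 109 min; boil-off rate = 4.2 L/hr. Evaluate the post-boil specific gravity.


V_post = V_pre − rate·(t/60);  SG_post = 1 + (SG_pre−1)·V_pre/V_post
V_post = 38.2 − 4.2·(109/60) = 30.5700
SG_post = 1 + (1.054 − 1)·38.2/30.5700

1.0675


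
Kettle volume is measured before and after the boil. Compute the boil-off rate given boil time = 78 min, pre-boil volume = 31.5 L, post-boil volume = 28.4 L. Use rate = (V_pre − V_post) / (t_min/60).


rate = (31.5 − 28.4) / (78/60)

2.3846 L/hr


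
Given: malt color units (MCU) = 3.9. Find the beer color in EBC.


SRM = 1.4922·MCU^0.6859;  EBC = SRM·1.97
SRM = 1.4922·3.9^0.6859 = 3.7952
EBC = 3.7952·1.97

7.4766 EBC


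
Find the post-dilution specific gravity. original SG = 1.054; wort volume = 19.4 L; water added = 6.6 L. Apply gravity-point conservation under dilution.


SG_new = 1 + (SG_old − 1)·V_old/(V_old + V_water)
pts = (1.054 − 1)·1000·19.4/(19.4 + 6.6) = 40.2923
SG_new = 1 + 40.2923/1000

1.0403


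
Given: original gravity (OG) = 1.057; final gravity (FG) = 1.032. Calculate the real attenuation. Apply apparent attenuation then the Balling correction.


AA = (OG−FG)/(OG−1)·100;  RA = AA·0.8192
AA = (1.057 − 1.032)/(1.057 − 1)·100 = 43.8596
RA = 43.8596·0.8192

35.9298 %


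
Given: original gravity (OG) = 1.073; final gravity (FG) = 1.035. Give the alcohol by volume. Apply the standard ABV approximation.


ABV = (OG − FG) · 131.25
ABV = (1.073 − 1.035) · 131.25

4.9875 % ABV


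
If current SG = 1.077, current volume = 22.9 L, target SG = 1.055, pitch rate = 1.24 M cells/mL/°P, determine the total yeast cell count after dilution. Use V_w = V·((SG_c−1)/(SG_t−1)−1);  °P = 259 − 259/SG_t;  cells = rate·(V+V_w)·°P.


V_w = 22.9·((1.077−1)/(1.055−1)−1) = 9.1600
V_final = 22.9 + 9.1600 = 32.0600
°P = 259 − 259/1.055 = 13.5024
cells = 1.24·32.0600·13.5024

536.7786 billion cells


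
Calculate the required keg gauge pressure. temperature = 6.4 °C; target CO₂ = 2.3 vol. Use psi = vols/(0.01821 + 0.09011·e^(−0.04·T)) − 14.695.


psi = 2.3/(0.01821 + 0.09011·e^(−0.04·6.4)) − 14.695

11.4509 psi


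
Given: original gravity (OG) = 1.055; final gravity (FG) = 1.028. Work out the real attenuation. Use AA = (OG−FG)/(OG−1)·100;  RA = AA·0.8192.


AA = (1.055 − 1.028)/(1.055 − 1)·100 = 49.0909
RA = 49.0909·0.8192

40.2153 %


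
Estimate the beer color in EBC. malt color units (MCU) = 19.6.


SRM = 1.4922·MCU^0.6859;  EBC = SRM·1.97
SRM = 1.4922·19.6^0.6859 = 11.4864
EBC = 11.4864·1.97

22.6283 EBC


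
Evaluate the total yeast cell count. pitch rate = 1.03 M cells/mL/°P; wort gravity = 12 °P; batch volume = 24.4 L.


cells (billions) = rate · V_L · °P
cells = 1.03 · 24.4 · 12

301.5840 billion cells


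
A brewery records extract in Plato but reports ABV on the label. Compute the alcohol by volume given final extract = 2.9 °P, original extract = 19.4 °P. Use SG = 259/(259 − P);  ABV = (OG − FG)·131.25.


OG = 259/(259 − 19.4) = 1.0810
FG = 259/(259 − 2.9) = 1.0113
ABV = (1.0810 − 1.0113)·131.25

9.1409 % ABV


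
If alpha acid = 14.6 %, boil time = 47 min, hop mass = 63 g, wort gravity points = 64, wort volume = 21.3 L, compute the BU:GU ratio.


U = 1.65·0.000125^(GP/1000)·(1−e^(−0.04t))/4.15;  IBU = (α/100)·m·U·1000/V;  BU:GU = IBU/GP
U = 1.65·0.000125^(64/1000)·(1−e^(−0.04·47))/4.15 = 0.1896
IBU = (14.6/100)·63·0.1896·1000/21.3 = 81.8550
BU:GU = 81.8550/64

1.2790


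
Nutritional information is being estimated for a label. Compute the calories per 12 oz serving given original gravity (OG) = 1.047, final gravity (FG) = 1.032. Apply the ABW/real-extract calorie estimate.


ABW = (OG−FG)·131.25·0.79/FG;  °P = 259 − 259/SG (for OG→OE and FG→AE);  RE = 0.1808·OE + 0.8192·AE;  Cal = (6.9·ABW + 4·(RE−0.1))·FG·3.55
ABW = (1.047 − 1.032)·131.25·0.79/1.032 = 1.5071
OE = 259 − 259/1.047 = 11.6266 °P
AE = 259 − 259/1.032 = 8.0310 °P
RE = 0.1808·11.6266 + 0.8192·8.0310 = 8.6811 °P
Cal = (6.9·1.5071 + 4·(8.6811−0.1))·1.032·3.55

163.8480 kcal


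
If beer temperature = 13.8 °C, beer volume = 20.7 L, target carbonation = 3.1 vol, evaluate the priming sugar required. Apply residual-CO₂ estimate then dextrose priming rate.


residual = 14.695·(0.01821 + 0.09011·e^(−0.04·T));  sugar = (target − residual)·4.0·V
residual = 14.695·(0.01821 + 0.09011·e^(−0.04·13.8)) = 1.0300
sugar = (3.1 − 1.0300)·4.0·20.7

171.3921 g


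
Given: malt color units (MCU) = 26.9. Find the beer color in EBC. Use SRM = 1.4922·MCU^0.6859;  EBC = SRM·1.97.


SRM = 1.4922·26.9^0.6859 = 14.2723
EBC = 14.2723·1.97

28.1164 EBC


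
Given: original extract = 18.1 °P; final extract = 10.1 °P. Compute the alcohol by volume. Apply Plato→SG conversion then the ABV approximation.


SG = 259/(259 − P);  ABV = (OG − FG)·131.25
OG = 259/(259 − 18.1) = 1.0751
FG = 259/(259 − 10.1) = 1.0406
ABV = (1.0751 − 1.0406)·131.25

4.5355 % ABV


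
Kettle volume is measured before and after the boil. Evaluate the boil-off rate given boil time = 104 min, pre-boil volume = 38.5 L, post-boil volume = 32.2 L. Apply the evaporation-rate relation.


rate = (V_pre − V_post) / (t_min/60)
rate = (38.5 − 32.2) / (104/60)

3.6346 L/hr


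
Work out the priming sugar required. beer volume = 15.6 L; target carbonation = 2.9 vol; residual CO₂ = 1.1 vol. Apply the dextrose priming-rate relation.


sugar = (target − residual)·4.0·V
sugar = (2.9 − 1.1)·4.0·15.6

112.3200 g


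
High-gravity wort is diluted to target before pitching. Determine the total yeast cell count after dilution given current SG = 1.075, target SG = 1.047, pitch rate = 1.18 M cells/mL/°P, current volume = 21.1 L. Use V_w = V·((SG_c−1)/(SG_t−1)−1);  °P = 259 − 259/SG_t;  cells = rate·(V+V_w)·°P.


V_w = 21.1·((1.075−1)/(1.047−1)−1) = 12.5702
V_final = 21.1 + 12.5702 = 33.6702
°P = 259 − 259/1.047 = 11.6266
cells = 1.18·33.6702·11.6266

461.9328 billion cells


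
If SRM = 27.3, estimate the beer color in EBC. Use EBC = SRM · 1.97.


EBC = 27.3 · 1.97

53.7810 EBC


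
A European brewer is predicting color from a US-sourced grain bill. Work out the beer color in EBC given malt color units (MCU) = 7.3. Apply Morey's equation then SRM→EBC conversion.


SRM = 1.4922·MCU^0.6859;  EBC = SRM·1.97
SRM = 1.4922·7.3^0.6859 = 5.8342
EBC = 5.8342·1.97

11.4933 EBC


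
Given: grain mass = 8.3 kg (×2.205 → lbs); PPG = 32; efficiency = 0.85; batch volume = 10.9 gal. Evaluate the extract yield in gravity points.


points = lbs × PPG × eff / vol
lbs = 8.3 × 2.205 = 18.3015
points = 18.3015 × 32 × 0.85 / 10.9

45.6698 points


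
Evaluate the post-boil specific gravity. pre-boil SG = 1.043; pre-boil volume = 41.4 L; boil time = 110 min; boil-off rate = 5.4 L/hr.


V_post = V_pre − rate·(t/60);  SG_post = 1 + (SG_pre−1)·V_pre/V_post
V_post = 41.4 − 5.4·(110/60) = 31.5000
SG_post = 1 + (1.043 − 1)·41.4/31.5000

1.0565


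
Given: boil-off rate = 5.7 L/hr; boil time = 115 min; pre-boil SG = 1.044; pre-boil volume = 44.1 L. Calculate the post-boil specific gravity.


V_post = V_pre − rate·(t/60);  SG_post = 1 + (SG_pre−1)·V_pre/V_post
V_post = 44.1 − 5.7·(115/60) = 33.1750
SG_post = 1 + (1.044 − 1)·44.1/33.1750

1.0585


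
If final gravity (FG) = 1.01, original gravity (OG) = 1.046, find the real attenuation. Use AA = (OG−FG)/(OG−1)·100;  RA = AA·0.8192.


AA = (1.046 − 1.01)/(1.046 − 1)·100 = 78.2609
RA = 78.2609·0.8192

64.1113 %


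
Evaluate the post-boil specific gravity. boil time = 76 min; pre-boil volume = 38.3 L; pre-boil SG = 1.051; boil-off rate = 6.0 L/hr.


V_post = V_pre − rate·(t/60);  SG_post = 1 + (SG_pre−1)·V_pre/V_post
V_post = 38.3 − 6.0·(76/60) = 30.7000
SG_post = 1 + (1.051 − 1)·38.3/30.7000

1.0636


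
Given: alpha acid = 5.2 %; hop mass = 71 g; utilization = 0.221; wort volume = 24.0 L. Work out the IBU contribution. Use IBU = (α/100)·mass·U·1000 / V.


IBU = (5.2/100)·71·0.221·1000 / 24.0

33.9972 IBU


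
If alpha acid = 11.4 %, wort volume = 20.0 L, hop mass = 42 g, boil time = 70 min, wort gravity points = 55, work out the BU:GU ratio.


U = 1.65·0.000125^(GP/1000)·(1−e^(−0.04t))/4.15;  IBU = (α/100)·m·U·1000/V;  BU:GU = IBU/GP
U = 1.65·0.000125^(55/1000)·(1−e^(−0.04·70))/4.15 = 0.2278
IBU = (11.4/100)·42·0.2278·1000/20.0 = 54.5310
BU:GU = 54.5310/55

0.9915


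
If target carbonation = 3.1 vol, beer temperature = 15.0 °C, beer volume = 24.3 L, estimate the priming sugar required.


residual = 14.695·(0.01821 + 0.09011·e^(−0.04·T));  sugar = (target − residual)·4.0·V
residual = 14.695·(0.01821 + 0.09011·e^(−0.04·15.0)) = 0.9943
sugar = (3.1 − 0.9943)·4.0·24.3

204.6727 g


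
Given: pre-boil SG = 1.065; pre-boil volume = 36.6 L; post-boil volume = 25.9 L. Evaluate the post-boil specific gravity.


SG_post = 1 + (SG_pre − 1)·V_pre/V_post
pts_pre = (1.065 − 1)·1000 = 65.0000
pts_post = 65.0000·36.6/25.9 = 91.8533
SG_post = 1 + 91.8533/1000

1.0919


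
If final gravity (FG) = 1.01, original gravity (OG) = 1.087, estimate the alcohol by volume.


ABV = (OG − FG) · 131.25
ABV = (1.087 − 1.01) · 131.25

10.1062 % ABV


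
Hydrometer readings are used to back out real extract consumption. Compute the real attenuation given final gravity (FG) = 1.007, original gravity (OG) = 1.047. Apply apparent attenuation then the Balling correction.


AA = (OG−FG)/(OG−1)·100;  RA = AA·0.8192
AA = (1.047 − 1.007)/(1.047 − 1)·100 = 85.1064
RA = 85.1064·0.8192

69.7191 %


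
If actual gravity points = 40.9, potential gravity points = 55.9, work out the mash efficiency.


efficiency = actual / potential × 100
efficiency = 40.9 / 55.9 × 100

73.1664 %


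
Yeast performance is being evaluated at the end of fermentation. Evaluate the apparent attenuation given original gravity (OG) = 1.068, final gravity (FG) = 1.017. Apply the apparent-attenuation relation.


AA = (OG − FG)/(OG − 1) · 100
AA = (1.068 − 1.017)/(1.068 − 1) · 100

75.0000 %


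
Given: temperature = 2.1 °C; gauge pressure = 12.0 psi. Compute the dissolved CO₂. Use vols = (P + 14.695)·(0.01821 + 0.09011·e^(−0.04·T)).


vols = (12.0 + 14.695)·(0.01821 + 0.09011·e^(−0.04·2.1))

2.6978 volumes


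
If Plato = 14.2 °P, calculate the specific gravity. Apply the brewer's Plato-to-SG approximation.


SG = 259/(259 − P)
SG = 259/(259 − 14.2)

1.0580


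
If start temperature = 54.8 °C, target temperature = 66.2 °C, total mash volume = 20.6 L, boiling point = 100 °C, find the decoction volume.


V_dec = V_total·(T_target − T_start)/(T_boil − T_start)
V_dec = 20.6·(66.2 − 54.8)/(100 − 54.8)

5.1956 L


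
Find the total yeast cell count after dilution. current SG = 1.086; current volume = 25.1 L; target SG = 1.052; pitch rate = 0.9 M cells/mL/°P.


V_w = V·((SG_c−1)/(SG_t−1)−1);  °P = 259 − 259/SG_t;  cells = rate·(V+V_w)·°P
V_w = 25.1·((1.086−1)/(1.052−1)−1) = 16.4115
V_final = 25.1 + 16.4115 = 41.5115
°P = 259 − 259/1.052 = 12.8023
cells = 0.9·41.5115·12.8023

478.2982 billion cells


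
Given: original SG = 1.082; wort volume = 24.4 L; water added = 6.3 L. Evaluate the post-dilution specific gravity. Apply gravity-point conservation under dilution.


SG_new = 1 + (SG_old − 1)·V_old/(V_old + V_water)
pts = (1.082 − 1)·1000·24.4/(24.4 + 6.3) = 65.1726
SG_new = 1 + 65.1726/1000

1.0652


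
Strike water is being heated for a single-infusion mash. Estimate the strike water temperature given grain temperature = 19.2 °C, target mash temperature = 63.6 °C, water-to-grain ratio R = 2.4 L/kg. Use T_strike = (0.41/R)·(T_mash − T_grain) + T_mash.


T_strike = (0.41/2.4)·(63.6 − 19.2) + 63.6

71.1850 °C


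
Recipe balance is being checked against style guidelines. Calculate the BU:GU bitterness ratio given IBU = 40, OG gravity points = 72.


BU:GU = IBU / OG_points
BU:GU = 40 / 72

0.5556


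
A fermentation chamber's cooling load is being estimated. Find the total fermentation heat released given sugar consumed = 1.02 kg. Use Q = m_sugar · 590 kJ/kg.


Q = 1.02 · 590

601.8000 kJ


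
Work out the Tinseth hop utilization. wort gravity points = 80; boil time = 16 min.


U = 1.65·0.000125^(GP/1000) · (1 − e^(−0.04·t))/4.15
bigness = 1.65·0.000125^(80/1000) = 0.8040
boil_factor = (1 − e^(−0.04·16))/4.15 = 0.1139
U = 0.8040 · 0.1139

0.0916


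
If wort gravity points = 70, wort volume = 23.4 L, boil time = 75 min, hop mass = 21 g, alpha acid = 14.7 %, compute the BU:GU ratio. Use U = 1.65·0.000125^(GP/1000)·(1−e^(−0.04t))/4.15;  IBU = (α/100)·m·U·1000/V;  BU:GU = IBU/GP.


U = 1.65·0.000125^(70/1000)·(1−e^(−0.04·75))/4.15 = 0.2014
IBU = (14.7/100)·21·0.2014·1000/23.4 = 26.5681
BU:GU = 26.5681/70

0.3795


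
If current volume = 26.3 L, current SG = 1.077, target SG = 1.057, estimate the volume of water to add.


V_water = V·((SG_curr − 1)/(SG_target − 1) − 1)
V_water = 26.3·((1.077 − 1)/(1.057 − 1) − 1)

9.2281 L


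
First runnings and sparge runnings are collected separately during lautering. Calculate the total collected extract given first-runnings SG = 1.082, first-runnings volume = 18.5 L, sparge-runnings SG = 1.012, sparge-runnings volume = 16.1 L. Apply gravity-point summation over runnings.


total = Σ (SG_i − 1)·1000·V_i
first = (1.082 − 1)·1000·18.5 = 1517.0000
sparge = (1.012 − 1)·1000·16.1 = 193.2000
total = 1517.0000 + 193.2000

1710.2000 gravity·L


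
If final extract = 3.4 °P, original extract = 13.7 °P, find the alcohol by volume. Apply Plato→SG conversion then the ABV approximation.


SG = 259/(259 − P);  ABV = (OG − FG)·131.25
OG = 259/(259 − 13.7) = 1.0558
FG = 259/(259 − 3.4) = 1.0133
ABV = (1.0558 − 1.0133)·131.25

5.5844 % ABV


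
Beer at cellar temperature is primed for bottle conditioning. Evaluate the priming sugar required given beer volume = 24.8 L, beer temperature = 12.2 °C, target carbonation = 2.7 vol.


residual = 14.695·(0.01821 + 0.09011·e^(−0.04·T));  sugar = (target − residual)·4.0·V
residual = 14.695·(0.01821 + 0.09011·e^(−0.04·12.2)) = 1.0804
sugar = (2.7 − 1.0804)·4.0·24.8

160.6604 g


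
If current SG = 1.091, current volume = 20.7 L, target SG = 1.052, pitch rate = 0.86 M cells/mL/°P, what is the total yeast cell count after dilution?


V_w = V·((SG_c−1)/(SG_t−1)−1);  °P = 259 − 259/SG_t;  cells = rate·(V+V_w)·°P
V_w = 20.7·((1.091−1)/(1.052−1)−1) = 15.5250
V_final = 20.7 + 15.5250 = 36.2250
°P = 259 − 259/1.052 = 12.8023
cells = 0.86·36.2250·12.8023

398.8359 billion cells


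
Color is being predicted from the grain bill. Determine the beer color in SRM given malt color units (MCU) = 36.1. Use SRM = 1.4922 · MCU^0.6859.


SRM = 1.4922 · 36.1^0.6859

17.4631 SRM


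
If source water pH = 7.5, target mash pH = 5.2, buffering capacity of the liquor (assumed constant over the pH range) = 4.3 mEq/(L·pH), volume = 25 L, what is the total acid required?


acid = buffering capacity · (pH_source − pH_target) · V
acid = 4.3 · (7.5 − 5.2) · 25

247.2500 mEq


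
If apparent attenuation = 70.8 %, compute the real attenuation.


RA = AA · 0.8192
RA = 70.8 · 0.8192

57.9994 %


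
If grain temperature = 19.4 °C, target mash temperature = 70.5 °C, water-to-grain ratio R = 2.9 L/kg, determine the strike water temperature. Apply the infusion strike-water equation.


T_strike = (0.41/R)·(T_mash − T_grain) + T_mash
T_strike = (0.41/2.9)·(70.5 − 19.4) + 70.5

77.7245 °C


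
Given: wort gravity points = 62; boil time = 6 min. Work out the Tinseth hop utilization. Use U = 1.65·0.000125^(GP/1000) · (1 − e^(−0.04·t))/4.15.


bigness = 1.65·0.000125^(62/1000) = 0.9451
boil_factor = (1 − e^(−0.04·6))/4.15 = 0.0514
U = 0.9451 · 0.0514

0.0486


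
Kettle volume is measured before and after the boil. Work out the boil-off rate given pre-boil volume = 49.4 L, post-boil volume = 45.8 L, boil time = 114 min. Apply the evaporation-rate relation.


rate = (V_pre − V_post) / (t_min/60)
rate = (49.4 − 45.8) / (114/60)

1.8947 L/hr


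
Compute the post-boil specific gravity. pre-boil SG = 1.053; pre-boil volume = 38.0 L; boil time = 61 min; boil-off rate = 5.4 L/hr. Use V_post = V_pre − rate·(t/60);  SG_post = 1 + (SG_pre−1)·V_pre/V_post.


V_post = 38.0 − 5.4·(61/60) = 32.5100
SG_post = 1 + (1.053 − 1)·38.0/32.5100

1.0620


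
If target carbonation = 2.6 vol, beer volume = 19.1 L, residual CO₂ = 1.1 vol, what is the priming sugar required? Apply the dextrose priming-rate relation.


sugar = (target − residual)·4.0·V
sugar = (2.6 − 1.1)·4.0·19.1

114.6000 g


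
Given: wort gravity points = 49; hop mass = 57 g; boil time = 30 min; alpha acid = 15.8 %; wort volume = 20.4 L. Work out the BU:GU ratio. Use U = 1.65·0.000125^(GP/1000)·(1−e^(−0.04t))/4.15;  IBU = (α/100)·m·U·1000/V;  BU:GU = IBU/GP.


U = 1.65·0.000125^(49/1000)·(1−e^(−0.04·30))/4.15 = 0.1789
IBU = (15.8/100)·57·0.1789·1000/20.4 = 78.9665
BU:GU = 78.9665/49

1.6116


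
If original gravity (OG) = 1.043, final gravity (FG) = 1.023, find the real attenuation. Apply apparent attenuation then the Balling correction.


AA = (OG−FG)/(OG−1)·100;  RA = AA·0.8192
AA = (1.043 − 1.023)/(1.043 − 1)·100 = 46.5116
RA = 46.5116·0.8192

38.1023 %


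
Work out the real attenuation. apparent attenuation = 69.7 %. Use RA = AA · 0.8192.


RA = 69.7 · 0.8192

57.0982 %


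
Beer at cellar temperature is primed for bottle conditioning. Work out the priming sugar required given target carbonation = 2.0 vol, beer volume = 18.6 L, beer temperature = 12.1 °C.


residual = 14.695·(0.01821 + 0.09011·e^(−0.04·T));  sugar = (target − residual)·4.0·V
residual = 14.695·(0.01821 + 0.09011·e^(−0.04·12.1)) = 1.0837
sugar = (2.0 − 1.0837)·4.0·18.6

68.1729 g


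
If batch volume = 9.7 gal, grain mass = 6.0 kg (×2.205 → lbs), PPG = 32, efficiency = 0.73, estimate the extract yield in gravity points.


points = lbs × PPG × eff / vol
lbs = 6.0 × 2.205 = 13.2300
points = 13.2300 × 32 × 0.73 / 9.7

31.8611 points


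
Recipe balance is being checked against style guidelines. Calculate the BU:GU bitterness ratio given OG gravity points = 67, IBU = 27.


BU:GU = IBU / OG_points
BU:GU = 27 / 67

0.4030


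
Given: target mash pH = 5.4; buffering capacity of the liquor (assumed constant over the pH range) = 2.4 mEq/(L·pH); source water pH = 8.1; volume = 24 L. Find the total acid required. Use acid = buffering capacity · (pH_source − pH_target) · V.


acid = 2.4 · (8.1 − 5.4) · 24

155.5200 mEq


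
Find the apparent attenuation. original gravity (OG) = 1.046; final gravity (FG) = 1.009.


AA = (OG − FG)/(OG − 1) · 100
AA = (1.046 − 1.009)/(1.046 − 1) · 100

80.4348 %


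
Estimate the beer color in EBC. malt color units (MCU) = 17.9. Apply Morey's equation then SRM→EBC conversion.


SRM = 1.4922·MCU^0.6859;  EBC = SRM·1.97
SRM = 1.4922·17.9^0.6859 = 10.7934
EBC = 10.7934·1.97

21.2630 EBC


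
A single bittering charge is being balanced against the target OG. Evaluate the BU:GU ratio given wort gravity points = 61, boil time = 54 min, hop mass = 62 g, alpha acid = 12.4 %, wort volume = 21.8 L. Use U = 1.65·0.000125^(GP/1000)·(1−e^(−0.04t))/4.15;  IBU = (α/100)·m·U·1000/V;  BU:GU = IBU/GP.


U = 1.65·0.000125^(61/1000)·(1−e^(−0.04·54))/4.15 = 0.2033
IBU = (12.4/100)·62·0.2033·1000/21.8 = 71.6948
BU:GU = 71.6948/61

1.1753


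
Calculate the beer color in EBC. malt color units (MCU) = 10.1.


SRM = 1.4922·MCU^0.6859;  EBC = SRM·1.97
SRM = 1.4922·10.1^0.6859 = 7.2894
EBC = 7.2894·1.97

14.3601 EBC


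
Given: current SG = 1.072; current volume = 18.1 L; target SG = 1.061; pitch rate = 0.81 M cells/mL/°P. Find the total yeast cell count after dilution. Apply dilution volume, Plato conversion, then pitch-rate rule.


V_w = V·((SG_c−1)/(SG_t−1)−1);  °P = 259 − 259/SG_t;  cells = rate·(V+V_w)·°P
V_w = 18.1·((1.072−1)/(1.061−1)−1) = 3.2639
V_final = 18.1 + 3.2639 = 21.3639
°P = 259 − 259/1.061 = 14.8907
cells = 0.81·21.3639·14.8907

257.6799 billion cells


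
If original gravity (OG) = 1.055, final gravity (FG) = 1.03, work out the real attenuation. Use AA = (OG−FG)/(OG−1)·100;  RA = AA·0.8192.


AA = (1.055 − 1.03)/(1.055 − 1)·100 = 45.4545
RA = 45.4545·0.8192

37.2364 %


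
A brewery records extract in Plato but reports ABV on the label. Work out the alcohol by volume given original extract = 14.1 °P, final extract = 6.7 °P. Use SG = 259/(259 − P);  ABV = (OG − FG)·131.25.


OG = 259/(259 − 14.1) = 1.0576
FG = 259/(259 − 6.7) = 1.0266
ABV = (1.0576 − 1.0266)·131.25

4.0712 % ABV


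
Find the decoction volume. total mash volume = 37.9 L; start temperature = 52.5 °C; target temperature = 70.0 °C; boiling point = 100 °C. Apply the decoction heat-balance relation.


V_dec = V_total·(T_target − T_start)/(T_boil − T_start)
V_dec = 37.9·(70.0 − 52.5)/(100 − 52.5)

13.9632 L


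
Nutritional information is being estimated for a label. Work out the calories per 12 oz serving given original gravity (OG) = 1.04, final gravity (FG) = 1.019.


ABW = (OG−FG)·131.25·0.79/FG;  °P = 259 − 259/SG (for OG→OE and FG→AE);  RE = 0.1808·OE + 0.8192·AE;  Cal = (6.9·ABW + 4·(RE−0.1))·FG·3.55
ABW = (1.04 − 1.019)·131.25·0.79/1.019 = 2.1368
OE = 259 − 259/1.04 = 9.9615 °P
AE = 259 − 259/1.019 = 4.8292 °P
RE = 0.1808·9.9615 + 0.8192·4.8292 = 5.7572 °P
Cal = (6.9·2.1368 + 4·(5.7572−0.1))·1.019·3.55

135.1944 kcal


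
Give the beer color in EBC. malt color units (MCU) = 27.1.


SRM = 1.4922·MCU^0.6859;  EBC = SRM·1.97
SRM = 1.4922·27.1^0.6859 = 14.3450
EBC = 14.3450·1.97

28.2597 EBC


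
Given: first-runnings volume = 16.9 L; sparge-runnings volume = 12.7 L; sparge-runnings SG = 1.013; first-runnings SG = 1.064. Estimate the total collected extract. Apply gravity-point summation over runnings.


total = Σ (SG_i − 1)·1000·V_i
first = (1.064 − 1)·1000·16.9 = 1081.6000
sparge = (1.013 − 1)·1000·12.7 = 165.1000
total = 1081.6000 + 165.1000

1246.7000 gravity·L


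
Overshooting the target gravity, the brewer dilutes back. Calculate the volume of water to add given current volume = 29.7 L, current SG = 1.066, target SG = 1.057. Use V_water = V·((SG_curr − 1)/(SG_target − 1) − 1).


V_water = 29.7·((1.066 − 1)/(1.057 − 1) − 1)

4.6895 L


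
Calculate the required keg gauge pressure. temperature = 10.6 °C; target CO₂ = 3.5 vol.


psi = vols/(0.01821 + 0.09011·e^(−0.04·T)) − 14.695
psi = 3.5/(0.01821 + 0.09011·e^(−0.04·10.6)) − 14.695

30.6535 psi


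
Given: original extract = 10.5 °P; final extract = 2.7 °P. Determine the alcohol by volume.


SG = 259/(259 − P);  ABV = (OG − FG)·131.25
OG = 259/(259 − 10.5) = 1.0423
FG = 259/(259 − 2.7) = 1.0105
ABV = (1.0423 − 1.0105)·131.25

4.1631 % ABV


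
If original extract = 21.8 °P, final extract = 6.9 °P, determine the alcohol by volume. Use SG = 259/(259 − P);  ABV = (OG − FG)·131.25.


OG = 259/(259 − 21.8) = 1.0919
FG = 259/(259 − 6.9) = 1.0274
ABV = (1.0919 − 1.0274)·131.25

8.4703 % ABV


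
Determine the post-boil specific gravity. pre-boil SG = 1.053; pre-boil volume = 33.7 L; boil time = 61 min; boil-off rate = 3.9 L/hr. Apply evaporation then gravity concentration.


V_post = V_pre − rate·(t/60);  SG_post = 1 + (SG_pre−1)·V_pre/V_post
V_post = 33.7 − 3.9·(61/60) = 29.7350
SG_post = 1 + (1.053 − 1)·33.7/29.7350

1.0601


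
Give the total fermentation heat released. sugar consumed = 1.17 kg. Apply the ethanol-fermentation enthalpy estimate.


Q = m_sugar · 590 kJ/kg
Q = 1.17 · 590

690.3000 kJ


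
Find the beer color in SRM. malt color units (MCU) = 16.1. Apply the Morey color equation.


SRM = 1.4922 · MCU^0.6859
SRM = 1.4922 · 16.1^0.6859

10.0367 SRM


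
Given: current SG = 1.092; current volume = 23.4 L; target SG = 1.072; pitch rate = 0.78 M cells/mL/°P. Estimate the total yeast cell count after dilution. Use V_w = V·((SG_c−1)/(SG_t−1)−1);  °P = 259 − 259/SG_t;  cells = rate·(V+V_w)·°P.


V_w = 23.4·((1.092−1)/(1.072−1)−1) = 6.5000
V_final = 23.4 + 6.5000 = 29.9000
°P = 259 − 259/1.072 = 17.3955
cells = 0.78·29.9000·17.3955

405.6984 billion cells


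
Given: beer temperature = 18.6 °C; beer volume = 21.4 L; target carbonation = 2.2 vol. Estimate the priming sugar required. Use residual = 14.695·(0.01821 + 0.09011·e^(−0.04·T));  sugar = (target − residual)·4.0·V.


residual = 14.695·(0.01821 + 0.09011·e^(−0.04·18.6)) = 0.8969
sugar = (2.2 − 0.8969)·4.0·21.4

111.5495 g


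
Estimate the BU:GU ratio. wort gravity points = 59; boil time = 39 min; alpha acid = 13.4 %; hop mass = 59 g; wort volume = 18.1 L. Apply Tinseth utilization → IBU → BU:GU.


U = 1.65·0.000125^(GP/1000)·(1−e^(−0.04t))/4.15;  IBU = (α/100)·m·U·1000/V;  BU:GU = IBU/GP
U = 1.65·0.000125^(59/1000)·(1−e^(−0.04·39))/4.15 = 0.1848
IBU = (13.4/100)·59·0.1848·1000/18.1 = 80.7205
BU:GU = 80.7205/59

1.3681


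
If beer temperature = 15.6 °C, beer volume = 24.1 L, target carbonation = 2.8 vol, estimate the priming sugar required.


residual = 14.695·(0.01821 + 0.09011·e^(−0.04·T));  sugar = (target − residual)·4.0·V
residual = 14.695·(0.01821 + 0.09011·e^(−0.04·15.6)) = 0.9771
sugar = (2.8 − 0.9771)·4.0·24.1

175.7295 g


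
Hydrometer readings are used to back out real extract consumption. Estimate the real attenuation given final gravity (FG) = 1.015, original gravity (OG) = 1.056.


AA = (OG−FG)/(OG−1)·100;  RA = AA·0.8192
AA = (1.056 − 1.015)/(1.056 − 1)·100 = 73.2143
RA = 73.2143·0.8192

59.9771 %
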